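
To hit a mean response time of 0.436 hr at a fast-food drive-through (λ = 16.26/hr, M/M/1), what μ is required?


W = 1/(μ−λ) ⇒ μ − λ = 1/W = 1/0.436 = 2.2936
μ = λ + 1/W = 16.26 + 2.2936 = 18.5536 per hr

Final: 18.5536 /hr


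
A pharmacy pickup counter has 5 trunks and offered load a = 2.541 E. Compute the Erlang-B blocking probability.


B(c,a) = (a^c/c!) / Σ_{k=0}^{c} a^k/k!
a^5/5! = 0.882759
Σ terms (k=0..5): 1.00000 + 2.54100 + 3.22834 + 2.73440 + 1.73703 + 0.88276 = 12.123534
B = 0.882759/12.123534 = 0.072814

Final: 0.072814


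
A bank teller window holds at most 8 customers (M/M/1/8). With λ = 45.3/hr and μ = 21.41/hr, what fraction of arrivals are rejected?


ρ = λ/μ = 45.3/21.41 = 2.1158
P_K = (1−ρ)ρ^K/(1−ρ^(K+1)) = (-1.1158·401.654168)/(1 − 849.833433)
= -448.179265/-848.833433 = 0.527994

Final: 0.527994


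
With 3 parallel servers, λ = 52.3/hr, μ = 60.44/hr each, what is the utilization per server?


ρ = λ/(cμ) = 52.3/(3·60.44) = 52.3/181.32 = 0.2884

Final: 0.2884


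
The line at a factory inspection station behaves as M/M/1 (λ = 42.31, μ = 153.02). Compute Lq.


ρ = 42.31/153.02 = 0.2765
Lq = ρ²/(1−ρ) = 0.07645/0.7235 = 0.1057

Final: 0.1057


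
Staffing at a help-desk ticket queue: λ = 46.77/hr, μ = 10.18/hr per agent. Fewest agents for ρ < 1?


Stability requires cμ > λ ⇔ c > λ/μ.
λ/μ = 46.77/10.18 = 4.5943
Minimum integer c = ⌊4.5943⌋ + 1 = 5
Check: 5·10.18 = 50.90 > 46.77, while 4·10.18 = 40.72 ≤ 46.77

Final: 5 servers


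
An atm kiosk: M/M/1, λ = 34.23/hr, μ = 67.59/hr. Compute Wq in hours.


ρ = 34.23/67.59 = 0.5064
Wq = ρ/(μ−λ) = 0.5064/(67.59 − 34.23) = 0.5064/33.36 = 0.01518 hr

Final: 0.01518 hr


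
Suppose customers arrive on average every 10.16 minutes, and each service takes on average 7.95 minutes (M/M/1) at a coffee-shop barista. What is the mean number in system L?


λ = 60/10.16 = 5.9055 /hr
μ = 60/7.95 = 7.5472 /hr
ρ = λ/μ = 5.9055/7.5472 = 0.7825
L = ρ/(1−ρ) = 0.7825/0.2175 = 3.5973

Final: 3.5973


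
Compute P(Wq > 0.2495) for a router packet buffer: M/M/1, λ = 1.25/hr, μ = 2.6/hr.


ρ = 1.25/2.6 = 0.4808
P(Wq > t) = ρ·e^{−(μ−λ)t} = 0.4808·e^{−0.3368}
= 0.4808·0.714034 = 0.343285

Final: 0.343285


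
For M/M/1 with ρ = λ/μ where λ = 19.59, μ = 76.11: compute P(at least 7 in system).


ρ = 19.59/76.11 = 0.2574
P(N ≥ n) = ρ^n = 0.2574^7 = 0.00007484

Final: 0.00007484


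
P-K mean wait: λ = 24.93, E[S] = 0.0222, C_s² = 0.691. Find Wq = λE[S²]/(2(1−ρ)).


ρ = λ·E[S] = 24.93·0.0222 = 0.5534
E[S²] = E[S]²(1+C_s²) = 0.0222²·(1+0.691) = 0.0008334
Wq = λ·E[S²]/(2(1−ρ)) = 24.93·0.0008334/(2·0.4466) = 0.02326 hr

Final: 0.02326 hr


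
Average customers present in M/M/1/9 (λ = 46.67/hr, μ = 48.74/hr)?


ρ = 46.67/48.74 = 0.9575
L = ρ[1 − (K+1)ρ^K + Kρ^(K+1)] / [(1−ρ)(1−ρ^(K+1))]
Numerator: 0.9575·(1 − 10·0.676660 + 9·0.647922) = 0.061951
Denominator: (0.04247)·(0.352078) = 0.014953
L = 0.061951/0.014953 = 4.1431

Final: 4.1431


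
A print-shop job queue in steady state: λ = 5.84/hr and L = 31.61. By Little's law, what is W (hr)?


W = L/λ = 31.61/5.84 = 5.4127 hr

Final: 5.4127 hr


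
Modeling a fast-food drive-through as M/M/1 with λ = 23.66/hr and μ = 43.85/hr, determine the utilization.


ρ = λ/μ = 23.66/43.85 = 0.5396

Final: 0.5396


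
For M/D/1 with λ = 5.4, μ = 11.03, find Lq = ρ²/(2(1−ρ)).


ρ = 5.4/11.03 = 0.4896
M/D/1: Lq = ρ²/(2(1−ρ)) = 0.2397/(2·0.5104) = 0.23479

Final: 0.23479


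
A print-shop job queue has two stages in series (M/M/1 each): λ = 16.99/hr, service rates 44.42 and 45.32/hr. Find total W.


Each node sees arrival rate λ = 16.99/hr (tandem ⇒ throughput preserved).
W₁ = 1/(μ₁−λ) = 1/(44.42−16.99) = 0.03646 hr
W₂ = 1/(μ₂−λ) = 1/(45.32−16.99) = 0.03530 hr
W_total = W₁ + W₂ = 0.03646 + 0.03530 = 0.07175 hr

Final: 0.07175 hr


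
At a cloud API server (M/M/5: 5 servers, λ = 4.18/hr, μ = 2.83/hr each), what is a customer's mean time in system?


a = 1.4770; ρ = 0.2954; P₀ = 0.227980
Lq = P₀·a^c·ρ/(c!(1−ρ)²) = 0.007947
Wq = Lq/λ = 0.007947/4.18 = 0.001901 hr
W = Wq + 1/μ = 0.001901 + 0.35336 = 0.35526 hr

Final: 0.35526 hr


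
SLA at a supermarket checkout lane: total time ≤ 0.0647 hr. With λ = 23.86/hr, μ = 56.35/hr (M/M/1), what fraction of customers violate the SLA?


W ~ Exponential(μ−λ) for M/M/1.
μ − λ = 56.35 − 23.86 = 32.4900
P(W > t) = e^{−(μ−λ)t} = e^{−2.1021} = 0.122199

Final: 0.122199


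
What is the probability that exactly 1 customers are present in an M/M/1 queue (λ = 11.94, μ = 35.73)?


ρ = 11.94/35.73 = 0.3342
P_n = (1−ρ)·ρ^n = (1 − 0.3342)·0.3342^1 = 0.6658·0.334173 = 0.222501

Final: 0.222501


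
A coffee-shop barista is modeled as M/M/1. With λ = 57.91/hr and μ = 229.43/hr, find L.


ρ = λ/μ = 57.91/229.43 = 0.2524
L = ρ/(1−ρ) = 0.2524/(1 − 0.2524) = 0.2524/0.7476 = 0.3376

Final: 0.3376


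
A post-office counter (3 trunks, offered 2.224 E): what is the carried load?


B(3,2.224) = 0.243462 (Erlang-B)
Carried load = a(1 − B) = 2.224·(1 − 0.243462) = 2.224·0.756538 = 1.6825 E

Final: 1.6825 Erlangs


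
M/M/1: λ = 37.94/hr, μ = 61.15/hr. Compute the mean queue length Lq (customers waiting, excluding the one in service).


ρ = 37.94/61.15 = 0.6204
Lq = ρ²/(1−ρ) = 0.3849/0.3796 = 1.0142

Final: 1.0142


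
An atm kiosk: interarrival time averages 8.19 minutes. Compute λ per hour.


λ = 1/(interarrival time) in consistent units.
1 hour = 60 min, so λ = 60/8.19 = 7.3260 per hour

Final: 7.3260 /hr


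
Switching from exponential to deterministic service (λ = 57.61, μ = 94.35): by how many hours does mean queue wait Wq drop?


ρ = 57.61/94.35 = 0.6106
Wq(M/M/1) = ρ/(μ−λ) = 0.6106/36.74 = 0.01662 hr
Wq(M/D/1) = ρ/(2(μ−λ)) = 0.008310 hr
Savings = 0.01662 − 0.008310 = 0.008310 hr

Final: 0.008310 hr


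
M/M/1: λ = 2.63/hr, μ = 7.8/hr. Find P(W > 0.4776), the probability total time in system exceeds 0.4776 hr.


W ~ Exponential(μ−λ) for M/M/1.
μ − λ = 7.8 − 2.63 = 5.1700
P(W > t) = e^{−(μ−λ)t} = e^{−2.4692} = 0.084653

Final: 0.084653


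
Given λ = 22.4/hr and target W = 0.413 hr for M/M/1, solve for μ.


W = 1/(μ−λ) ⇒ μ − λ = 1/W = 1/0.413 = 2.4213
μ = λ + 1/W = 22.4 + 2.4213 = 24.8213 per hr

Final: 24.8213 /hr


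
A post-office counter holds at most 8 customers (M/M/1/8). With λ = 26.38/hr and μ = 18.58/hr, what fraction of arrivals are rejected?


ρ = λ/μ = 26.38/18.58 = 1.4198
P_K = (1−ρ)ρ^K/(1−ρ^(K+1)) = (-0.4198·16.513254)/(1 − 23.445621)
= -6.932367/-22.445621 = 0.308852

Final: 0.308852


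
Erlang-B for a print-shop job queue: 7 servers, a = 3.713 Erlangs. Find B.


B(c,a) = (a^c/c!) / Σ_{k=0}^{c} a^k/k!
a^7/7! = 1.930386
Σ terms (k=0..7): 1.00000 + 3.71300 + 6.89318 + 8.53146 + 7.91933 + 5.88090 + 3.63929 + 1.93039 = 39.507558
B = 1.930386/39.507558 = 0.048861

Final: 0.048861


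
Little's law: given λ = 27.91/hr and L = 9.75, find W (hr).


W = L/λ = 9.75/27.91 = 0.3493 hr

Final: 0.3493 hr


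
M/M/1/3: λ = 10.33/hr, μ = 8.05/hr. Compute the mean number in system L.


ρ = 10.33/8.05 = 1.2832
L = ρ[1 − (K+1)ρ^K + Kρ^(K+1)] / [(1−ρ)(1−ρ^(K+1))]
Numerator: 1.2832·(1 − 4·2.113067 + 3·2.711551) = 0.875655
Denominator: (-0.2832)·(-1.711551) = 0.484762
L = 0.875655/0.484762 = 1.8064

Final: 1.8064


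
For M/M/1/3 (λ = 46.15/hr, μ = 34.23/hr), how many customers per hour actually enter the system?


ρ = 1.3482; P_K = (1−ρ)ρ^3/(1−ρ^4) = 0.370385
λ_eff = λ(1 − P_K) = 46.15·(1 − 0.370385) = 46.15·0.629615 = 29.0567 /hr

Final: 29.0567 /hr


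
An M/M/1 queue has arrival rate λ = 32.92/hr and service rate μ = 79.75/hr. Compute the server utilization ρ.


ρ = λ/μ = 32.92/79.75 = 0.4128

Final: 0.4128


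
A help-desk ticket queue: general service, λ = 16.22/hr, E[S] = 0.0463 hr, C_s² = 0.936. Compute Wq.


ρ = λ·E[S] = 16.22·0.0463 = 0.7510
E[S²] = E[S]²(1+C_s²) = 0.0463²·(1+0.936) = 0.004150
Wq = λ·E[S²]/(2(1−ρ)) = 16.22·0.004150/(2·0.2490) = 0.13517 hr

Final: 0.13517 hr


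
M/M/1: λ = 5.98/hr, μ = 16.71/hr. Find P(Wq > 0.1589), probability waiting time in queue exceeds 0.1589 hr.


ρ = 5.98/16.71 = 0.3579
P(Wq > t) = ρ·e^{−(μ−λ)t} = 0.3579·e^{−1.7050}
= 0.3579·0.181773 = 0.065051

Final: 0.065051


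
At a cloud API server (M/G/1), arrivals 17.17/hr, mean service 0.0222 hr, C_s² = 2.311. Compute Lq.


ρ = λ·E[S] = 17.17·0.0222 = 0.3812
Lq = ρ²(1+C_s²)/(2(1−ρ)) = 0.1453·(1+2.311)/(2·0.6188)
= 0.1453·3.3110/1.2377 = 0.38869

Final: 0.38869


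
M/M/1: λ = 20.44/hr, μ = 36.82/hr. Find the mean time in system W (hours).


W = 1/(μ−λ) = 1/(36.82 − 20.44) = 1/16.38 = 0.06105 hr

Final: 0.06105 hr


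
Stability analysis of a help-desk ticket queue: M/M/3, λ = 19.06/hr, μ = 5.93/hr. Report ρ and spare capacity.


Total capacity cμ = 3·5.93 = 17.79/hr
ρ = λ/(cμ) = 19.06/17.79 = 1.0714
Stable ⇔ ρ < 1: NO
Spare capacity = cμ − λ = 17.79 − 19.06 = -1.27/hr

Final: ρ = 1.0714; unstable; margin = -1.27/hr


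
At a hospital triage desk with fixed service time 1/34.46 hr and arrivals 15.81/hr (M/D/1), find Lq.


ρ = 15.81/34.46 = 0.4588
M/D/1: Lq = ρ²/(2(1−ρ)) = 0.2105/(2·0.5412) = 0.19446

Final: 0.19446


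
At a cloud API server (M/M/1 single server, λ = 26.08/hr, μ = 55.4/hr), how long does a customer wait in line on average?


ρ = 26.08/55.4 = 0.4708
Wq = ρ/(μ−λ) = 0.4708/(55.4 − 26.08) = 0.4708/29.32 = 0.01606 hr

Final: 0.01606 hr


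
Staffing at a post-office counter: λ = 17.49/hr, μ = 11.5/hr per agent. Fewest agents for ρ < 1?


Stability requires cμ > λ ⇔ c > λ/μ.
λ/μ = 17.49/11.5 = 1.5209
Minimum integer c = ⌊1.5209⌋ + 1 = 2
Check: 2·11.5 = 23.00 > 17.49, while 1·11.5 = 11.50 ≤ 17.49

Final: 2 servers


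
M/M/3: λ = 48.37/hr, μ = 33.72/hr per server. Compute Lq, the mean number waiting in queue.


a = λ/μ = 1.4345; ρ = a/3 = 0.4782
P₀ = 0.226964
Lq = P₀·a^c·ρ / (c!·(1−ρ)²) = 0.226964·2.95165·0.4782/(6·0.27232)
= 0.19604

Final: 0.19604


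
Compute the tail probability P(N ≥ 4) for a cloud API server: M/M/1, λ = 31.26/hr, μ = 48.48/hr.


ρ = 31.26/48.48 = 0.6448
P(N ≥ n) = ρ^n = 0.6448^4 = 0.172864

Final: 0.172864


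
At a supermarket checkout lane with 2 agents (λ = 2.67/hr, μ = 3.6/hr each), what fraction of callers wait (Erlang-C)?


a = λ/μ = 0.7417; ρ = a/2 = 0.3708
P₀ = 0.458967 (from M/M/c formula)
C(c,a) = [a^c/(c!(1−ρ))]·P₀ = [0.55007/(2·0.6292)]·0.458967
= 0.43714·0.458967 = 0.200633

Final: 0.200633


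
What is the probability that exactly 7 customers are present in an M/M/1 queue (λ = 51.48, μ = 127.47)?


ρ = 51.48/127.47 = 0.4039
P_n = (1−ρ)·ρ^n = (1 − 0.4039)·0.4039^7 = 0.5961·0.001752 = 0.001045

Final: 0.001045


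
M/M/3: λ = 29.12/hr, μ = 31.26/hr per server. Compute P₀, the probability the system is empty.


a = λ/μ = 29.12/31.26 = 0.9315; ρ = a/c = 0.3105
Σ_{k=0}^{2} a^k/k! (terms k=0..2) = 1.00000 + 0.93154 + 0.43389 = 2.36543
Tail: a^3/(3!(1−ρ)) = 0.80836/(6·0.6895) = 0.19540
P₀ = 1/(2.36543 + 0.19540) = 1/2.56083 = 0.390498

Final: 0.390498


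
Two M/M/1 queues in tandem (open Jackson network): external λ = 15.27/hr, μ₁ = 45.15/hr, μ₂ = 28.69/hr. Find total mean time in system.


Each node sees arrival rate λ = 15.27/hr (tandem ⇒ throughput preserved).
W₁ = 1/(μ₁−λ) = 1/(45.15−15.27) = 0.03347 hr
W₂ = 1/(μ₂−λ) = 1/(28.69−15.27) = 0.07452 hr
W_total = W₁ + W₂ = 0.03347 + 0.07452 = 0.10798 hr

Final: 0.10798 hr


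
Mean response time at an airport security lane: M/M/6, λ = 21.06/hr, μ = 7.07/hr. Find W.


a = 2.9788; ρ = 0.4965; P₀ = 0.050044
Lq = P₀·a^c·ρ/(c!(1−ρ)²) = 0.09508
Wq = Lq/λ = 0.09508/21.06 = 0.004515 hr
W = Wq + 1/μ = 0.004515 + 0.14144 = 0.14596 hr

Final: 0.14596 hr


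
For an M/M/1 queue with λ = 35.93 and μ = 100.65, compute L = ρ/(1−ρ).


ρ = λ/μ = 35.93/100.65 = 0.3570
L = ρ/(1−ρ) = 0.3570/(1 − 0.3570) = 0.3570/0.6430 = 0.5552

Final: 0.5552


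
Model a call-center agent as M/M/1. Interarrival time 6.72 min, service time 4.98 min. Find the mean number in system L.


λ = 60/6.72 = 8.9286 /hr
μ = 60/4.98 = 12.0482 /hr
ρ = λ/μ = 8.9286/12.0482 = 0.7411
L = ρ/(1−ρ) = 0.7411/0.2589 = 2.8621

Final: 2.8621


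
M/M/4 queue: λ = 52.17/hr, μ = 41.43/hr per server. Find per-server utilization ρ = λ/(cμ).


ρ = λ/(cμ) = 52.17/(4·41.43) = 52.17/165.72 = 0.3148

Final: 0.3148


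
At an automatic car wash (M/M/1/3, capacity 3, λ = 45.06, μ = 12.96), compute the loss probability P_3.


ρ = λ/μ = 45.06/12.96 = 3.4769
P_K = (1−ρ)ρ^K/(1−ρ^(K+1)) = (-2.4769·42.029919)/(1 − 146.131803)
= -104.101884/-145.131803 = 0.717292

Final: 0.717292


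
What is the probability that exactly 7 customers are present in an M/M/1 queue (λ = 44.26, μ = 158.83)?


ρ = 44.26/158.83 = 0.2787
P_n = (1−ρ)·ρ^n = (1 − 0.2787)·0.2787^7 = 0.7213·0.0001305 = 0.00009412

Final: 0.00009412


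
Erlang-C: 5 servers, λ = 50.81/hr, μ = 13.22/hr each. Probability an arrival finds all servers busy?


a = λ/μ = 3.8434; ρ = a/5 = 0.7687
P₀ = 0.016394 (from M/M/c formula)
C(c,a) = [a^c/(c!(1−ρ))]·P₀ = [838.66535/(120·0.2313)]·0.016394
= 30.21353·0.016394 = 0.495326

Final: 0.495326


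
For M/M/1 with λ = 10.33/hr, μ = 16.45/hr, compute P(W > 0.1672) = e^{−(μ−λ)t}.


W ~ Exponential(μ−λ) for M/M/1.
μ − λ = 16.45 − 10.33 = 6.1200
P(W > t) = e^{−(μ−λ)t} = e^{−1.0233} = 0.359420

Final: 0.359420


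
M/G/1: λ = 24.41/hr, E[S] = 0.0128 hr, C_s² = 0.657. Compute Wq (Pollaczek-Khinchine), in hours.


ρ = λ·E[S] = 24.41·0.0128 = 0.3124
E[S²] = E[S]²(1+C_s²) = 0.0128²·(1+0.657) = 0.0002715
Wq = λ·E[S²]/(2(1−ρ)) = 24.41·0.0002715/(2·0.6876) = 0.004819 hr

Final: 0.004819 hr


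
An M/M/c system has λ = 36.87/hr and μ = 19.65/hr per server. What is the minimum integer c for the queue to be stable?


Stability requires cμ > λ ⇔ c > λ/μ.
λ/μ = 36.87/19.65 = 1.8763
Minimum integer c = ⌊1.8763⌋ + 1 = 2
Check: 2·19.65 = 39.30 > 36.87, while 1·19.65 = 19.65 ≤ 36.87

Final: 2 servers


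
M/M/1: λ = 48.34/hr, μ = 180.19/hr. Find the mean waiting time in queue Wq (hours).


ρ = 48.34/180.19 = 0.2683
Wq = ρ/(μ−λ) = 0.2683/(180.19 − 48.34) = 0.2683/131.85 = 0.002035 hr

Final: 0.002035 hr


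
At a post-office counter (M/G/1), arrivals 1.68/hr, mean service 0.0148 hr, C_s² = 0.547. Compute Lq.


ρ = λ·E[S] = 1.68·0.0148 = 0.02486
Lq = ρ²(1+C_s²)/(2(1−ρ)) = 0.0006182·(1+0.547)/(2·0.9751)
= 0.0006182·1.5470/1.9503 = 0.0004904

Final: 0.0004904


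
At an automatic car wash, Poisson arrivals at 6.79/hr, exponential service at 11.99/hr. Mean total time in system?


W = 1/(μ−λ) = 1/(11.99 − 6.79) = 1/5.20 = 0.1923 hr

Final: 0.1923 hr


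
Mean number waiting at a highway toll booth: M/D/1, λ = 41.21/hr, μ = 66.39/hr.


ρ = 41.21/66.39 = 0.6207
M/D/1: Lq = ρ²/(2(1−ρ)) = 0.3853/(2·0.3793) = 0.50795

Final: 0.50795


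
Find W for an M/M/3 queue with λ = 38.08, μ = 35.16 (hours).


a = 1.0830; ρ = 0.3610; P₀ = 0.333232
Lq = P₀·a^c·ρ/(c!(1−ρ)²) = 0.06239
Wq = Lq/λ = 0.06239/38.08 = 0.001638 hr
W = Wq + 1/μ = 0.001638 + 0.02844 = 0.03008 hr

Final: 0.03008 hr


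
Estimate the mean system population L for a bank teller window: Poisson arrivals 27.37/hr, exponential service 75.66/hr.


ρ = λ/μ = 27.37/75.66 = 0.3617
L = ρ/(1−ρ) = 0.3617/(1 − 0.3617) = 0.3617/0.6383 = 0.5668

Final: 0.5668


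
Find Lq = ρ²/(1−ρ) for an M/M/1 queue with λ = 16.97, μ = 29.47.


ρ = 16.97/29.47 = 0.5758
Lq = ρ²/(1−ρ) = 0.3316/0.4242 = 0.7818

Final: 0.7818


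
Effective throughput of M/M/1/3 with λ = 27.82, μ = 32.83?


ρ = 0.8474; P_K = (1−ρ)ρ^3/(1−ρ^4) = 0.191715
λ_eff = λ(1 − P_K) = 27.82·(1 − 0.191715) = 27.82·0.808285 = 22.4865 /hr

Final: 22.4865 /hr


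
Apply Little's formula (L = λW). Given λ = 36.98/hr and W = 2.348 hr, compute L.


L = λW = 36.98·2.348 = 86.8290

Final: 86.8290


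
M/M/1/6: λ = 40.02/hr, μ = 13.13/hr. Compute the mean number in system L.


ρ = 40.02/13.13 = 3.0480
L = ρ[1 − (K+1)ρ^K + Kρ^(K+1)] / [(1−ρ)(1−ρ^(K+1))]
Numerator: 3.0480·(1 − 7·801.814950 + 6·2443.917310) = 27589.718548
Denominator: (-2.0480)·(-2442.917310) = 5003.049998
L = 27589.718548/5003.049998 = 5.5146

Final: 5.5146


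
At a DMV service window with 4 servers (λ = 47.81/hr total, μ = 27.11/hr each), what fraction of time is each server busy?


ρ = λ/(cμ) = 47.81/(4·27.11) = 47.81/108.44 = 0.4409

Final: 0.4409


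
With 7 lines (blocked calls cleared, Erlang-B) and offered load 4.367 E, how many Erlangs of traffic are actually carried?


B(7,4.367) = 0.082534 (Erlang-B)
Carried load = a(1 − B) = 4.367·(1 − 0.082534) = 4.367·0.917466 = 4.0066 E

Final: 4.0066 Erlangs


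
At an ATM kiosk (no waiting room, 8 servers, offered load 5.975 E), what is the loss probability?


B(c,a) = (a^c/c!) / Σ_{k=0}^{c} a^k/k!
a^8/8! = 40.288654
Σ terms (k=0..8): 1.00000 + 5.97500 + 17.85031 + 35.55187 + 53.10561 + 63.46120 + 63.19678 + 53.94297 + 40.28865 = 334.372400
B = 40.288654/334.372400 = 0.120490

Final: 0.120490


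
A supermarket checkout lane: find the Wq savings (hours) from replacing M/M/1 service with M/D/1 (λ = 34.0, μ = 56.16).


ρ = 34.0/56.16 = 0.6054
Wq(M/M/1) = ρ/(μ−λ) = 0.6054/22.16 = 0.02732 hr
Wq(M/D/1) = ρ/(2(μ−λ)) = 0.01366 hr
Savings = 0.02732 − 0.01366 = 0.01366 hr

Final: 0.01366 hr


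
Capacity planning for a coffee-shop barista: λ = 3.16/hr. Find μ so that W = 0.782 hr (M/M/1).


W = 1/(μ−λ) ⇒ μ − λ = 1/W = 1/0.782 = 1.2788
μ = λ + 1/W = 3.16 + 1.2788 = 4.4388 per hr

Final: 4.4388 /hr


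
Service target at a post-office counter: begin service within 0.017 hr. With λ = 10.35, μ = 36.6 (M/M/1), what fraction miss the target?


ρ = 10.35/36.6 = 0.2828
P(Wq > t) = ρ·e^{−(μ−λ)t} = 0.2828·e^{−0.4463}
= 0.2828·0.640024 = 0.180990

Final: 0.180990


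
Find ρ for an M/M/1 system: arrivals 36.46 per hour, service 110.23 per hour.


ρ = λ/μ = 36.46/110.23 = 0.3308

Final: 0.3308


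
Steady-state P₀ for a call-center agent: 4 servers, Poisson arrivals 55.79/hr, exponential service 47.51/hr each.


a = λ/μ = 55.79/47.51 = 1.1743; ρ = a/c = 0.2936
Σ_{k=0}^{3} a^k/k! (terms k=0..3) = 1.00000 + 1.17428 + 0.68947 + 0.26988 = 3.13362
Tail: a^4/(4!(1−ρ)) = 1.90145/(24·0.7064) = 0.11215
P₀ = 1/(3.13362 + 0.11215) = 1/3.24577 = 0.308093

Final: 0.308093


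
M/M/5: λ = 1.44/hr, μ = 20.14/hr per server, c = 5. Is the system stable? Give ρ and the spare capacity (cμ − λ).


Total capacity cμ = 5·20.14 = 100.70/hr
ρ = λ/(cμ) = 1.44/100.70 = 0.01430
Stable ⇔ ρ < 1: YES
Spare capacity = cμ − λ = 100.70 − 1.44 = 99.26/hr

Final: ρ = 0.01430; stable; margin = 99.26/hr


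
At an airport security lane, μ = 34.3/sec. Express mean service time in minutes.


Mean service time = 1/μ = 1/34.3 second = 0.02915 second
In minutes: 0.02915 × 0.0166667 = 0.0004859 min

Final: 0.0004859 min


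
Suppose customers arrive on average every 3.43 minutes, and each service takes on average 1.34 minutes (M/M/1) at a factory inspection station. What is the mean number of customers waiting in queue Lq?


λ = 60/3.43 = 17.4927 /hr
μ = 60/1.34 = 44.7761 /hr
ρ = λ/μ = 17.4927/44.7761 = 0.3907
Lq = ρ²/(1−ρ) = 0.1526/0.6093 = 0.2505

Final: 0.2505


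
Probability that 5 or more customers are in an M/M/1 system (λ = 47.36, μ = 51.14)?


ρ = 47.36/51.14 = 0.9261
P(N ≥ n) = ρ^n = 0.9261^5 = 0.681169

Final: 0.681169


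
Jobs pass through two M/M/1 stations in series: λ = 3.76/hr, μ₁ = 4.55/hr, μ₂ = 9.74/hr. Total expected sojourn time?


Each node sees arrival rate λ = 3.76/hr (tandem ⇒ throughput preserved).
W₁ = 1/(μ₁−λ) = 1/(4.55−3.76) = 1.26582 hr
W₂ = 1/(μ₂−λ) = 1/(9.74−3.76) = 0.16722 hr
W_total = W₁ + W₂ = 1.26582 + 0.16722 = 1.43305 hr

Final: 1.43305 hr


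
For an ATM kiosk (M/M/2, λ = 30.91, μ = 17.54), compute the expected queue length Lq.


a = λ/μ = 1.7623; ρ = a/2 = 0.8811
P₀ = 0.063191
Lq = P₀·a^c·ρ / (c!·(1−ρ)²) = 0.063191·3.10555·0.8811/(2·0.01413)
= 6.11862

Final: 6.11862


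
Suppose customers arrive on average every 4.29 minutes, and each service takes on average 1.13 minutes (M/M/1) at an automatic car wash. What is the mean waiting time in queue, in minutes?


λ = 60/4.29 = 13.9860 /hr
μ = 60/1.13 = 53.0973 /hr
ρ = λ/μ = 13.9860/53.0973 = 0.2634
Wq = ρ/(μ−λ) = 0.2634/(53.0973−13.9860) = 0.006735 hr
In minutes: 0.006735·60 = 0.4041 min

Final: 0.4041 min


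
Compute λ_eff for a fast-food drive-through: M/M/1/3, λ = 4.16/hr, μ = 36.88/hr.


ρ = 0.1128; P_K = (1−ρ)ρ^3/(1−ρ^4) = 0.001274
λ_eff = λ(1 − P_K) = 4.16·(1 − 0.001274) = 4.16·0.998726 = 4.1547 /hr

Final: 4.1547 /hr


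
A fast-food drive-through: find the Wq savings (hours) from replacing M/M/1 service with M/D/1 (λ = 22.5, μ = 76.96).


ρ = 22.5/76.96 = 0.2924
Wq(M/M/1) = ρ/(μ−λ) = 0.2924/54.46 = 0.005368 hr
Wq(M/D/1) = ρ/(2(μ−λ)) = 0.002684 hr
Savings = 0.005368 − 0.002684 = 0.002684 hr

Final: 0.002684 hr


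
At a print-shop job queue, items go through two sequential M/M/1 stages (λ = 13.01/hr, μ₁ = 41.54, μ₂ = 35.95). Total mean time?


Each node sees arrival rate λ = 13.01/hr (tandem ⇒ throughput preserved).
W₁ = 1/(μ₁−λ) = 1/(41.54−13.01) = 0.03505 hr
W₂ = 1/(μ₂−λ) = 1/(35.95−13.01) = 0.04359 hr
W_total = W₁ + W₂ = 0.03505 + 0.04359 = 0.07864 hr

Final: 0.07864 hr


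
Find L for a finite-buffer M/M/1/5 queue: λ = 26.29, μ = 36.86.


ρ = 26.29/36.86 = 0.7132
L = ρ[1 − (K+1)ρ^K + Kρ^(K+1)] / [(1−ρ)(1−ρ^(K+1))]
Numerator: 0.7132·(1 − 6·0.184576 + 5·0.131647) = 0.392836
Denominator: (0.2868)·(0.868353) = 0.249009
L = 0.392836/0.249009 = 1.5776

Final: 1.5776


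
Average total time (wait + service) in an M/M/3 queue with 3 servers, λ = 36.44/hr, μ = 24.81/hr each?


a = 1.4688; ρ = 0.4896; P₀ = 0.218244
Lq = P₀·a^c·ρ/(c!(1−ρ)²) = 0.21659
Wq = Lq/λ = 0.21659/36.44 = 0.005944 hr
W = Wq + 1/μ = 0.005944 + 0.04031 = 0.04625 hr

Final: 0.04625 hr


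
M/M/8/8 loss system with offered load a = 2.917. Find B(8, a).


B(c,a) = (a^c/c!) / Σ_{k=0}^{c} a^k/k!
a^8/8! = 0.130008
Σ terms (k=0..8): 1.00000 + 2.91700 + 4.25444 + 4.13674 + 3.01672 + 1.75995 + 0.85563 + 0.35655 + 0.13001 = 18.427043
B = 0.130008/18.427043 = 0.007055

Final: 0.007055


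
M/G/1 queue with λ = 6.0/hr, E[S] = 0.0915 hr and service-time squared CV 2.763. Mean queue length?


ρ = λ·E[S] = 6.0·0.0915 = 0.5490
Lq = ρ²(1+C_s²)/(2(1−ρ)) = 0.3014·(1+2.763)/(2·0.4510)
= 0.3014·3.7630/0.9020 = 1.25740

Final: 1.25740


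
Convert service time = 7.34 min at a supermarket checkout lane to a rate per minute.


μ = 1/(service time) in consistent units.
1 minute = 1 min, so μ = 1/7.34 = 0.1362 per minute

Final: 0.1362 /min


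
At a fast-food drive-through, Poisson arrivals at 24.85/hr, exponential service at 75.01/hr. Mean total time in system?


W = 1/(μ−λ) = 1/(75.01 − 24.85) = 1/50.16 = 0.01994 hr

Final: 0.01994 hr


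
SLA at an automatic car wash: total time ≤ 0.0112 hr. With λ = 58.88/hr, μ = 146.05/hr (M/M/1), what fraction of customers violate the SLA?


W ~ Exponential(μ−λ) for M/M/1.
μ − λ = 146.05 − 58.88 = 87.1700
P(W > t) = e^{−(μ−λ)t} = e^{−0.9763} = 0.376701

Final: 0.376701


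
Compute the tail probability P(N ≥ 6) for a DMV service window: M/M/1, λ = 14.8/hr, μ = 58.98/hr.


ρ = 14.8/58.98 = 0.2509
P(N ≥ n) = ρ^n = 0.2509^6 = 0.0002497

Final: 0.0002497


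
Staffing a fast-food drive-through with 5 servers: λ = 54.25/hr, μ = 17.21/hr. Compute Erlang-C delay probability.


a = λ/μ = 3.1522; ρ = a/5 = 0.6304
P₀ = 0.039257 (from M/M/c formula)
C(c,a) = [a^c/(c!(1−ρ))]·P₀ = [311.23925/(120·0.3696)]·0.039257
= 7.01838·0.039257 = 0.275519

Final: 0.275519


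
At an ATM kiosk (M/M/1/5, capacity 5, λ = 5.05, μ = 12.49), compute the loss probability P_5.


ρ = λ/μ = 5.05/12.49 = 0.4043
P_K = (1−ρ)ρ^K/(1−ρ^(K+1)) = (0.5957·0.010805)/(1 − 0.004369)
= 0.006437/0.995631 = 0.006465

Final: 0.006465


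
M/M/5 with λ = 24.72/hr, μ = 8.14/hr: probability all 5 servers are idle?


a = λ/μ = 24.72/8.14 = 3.0369; ρ = a/c = 0.6074
Σ_{k=0}^{4} a^k/k! (terms k=0..4) = 1.00000 + 3.03686 + 4.61124 + 4.66789 + 3.54393 = 16.85992
Tail: a^5/(5!(1−ρ)) = 258.29756/(120·0.3926) = 5.48222
P₀ = 1/(16.85992 + 5.48222) = 1/22.34214 = 0.044758

Final: 0.044758


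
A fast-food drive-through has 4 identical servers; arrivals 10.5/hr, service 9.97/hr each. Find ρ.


ρ = λ/(cμ) = 10.5/(4·9.97) = 10.5/39.88 = 0.2633

Final: 0.2633


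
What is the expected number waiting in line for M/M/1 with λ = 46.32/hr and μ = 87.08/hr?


ρ = 46.32/87.08 = 0.5319
Lq = ρ²/(1−ρ) = 0.2829/0.4681 = 0.6045

Final: 0.6045


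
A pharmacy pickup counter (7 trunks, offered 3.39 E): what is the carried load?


B(7,3.39) = 0.035212 (Erlang-B)
Carried load = a(1 − B) = 3.39·(1 − 0.035212) = 3.39·0.964788 = 3.2706 E

Final: 3.2706 Erlangs


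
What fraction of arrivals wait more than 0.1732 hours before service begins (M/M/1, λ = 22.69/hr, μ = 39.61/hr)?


ρ = 22.69/39.61 = 0.5728
P(Wq > t) = ρ·e^{−(μ−λ)t} = 0.5728·e^{−2.9305}
= 0.5728·0.053368 = 0.030571

Final: 0.030571


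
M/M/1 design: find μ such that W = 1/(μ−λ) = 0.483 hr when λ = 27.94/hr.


W = 1/(μ−λ) ⇒ μ − λ = 1/W = 1/0.483 = 2.0704
μ = λ + 1/W = 27.94 + 2.0704 = 30.0104 per hr

Final: 30.0104 /hr


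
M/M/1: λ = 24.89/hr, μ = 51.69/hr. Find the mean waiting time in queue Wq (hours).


ρ = 24.89/51.69 = 0.4815
Wq = ρ/(μ−λ) = 0.4815/(51.69 − 24.89) = 0.4815/26.80 = 0.01797 hr

Final: 0.01797 hr


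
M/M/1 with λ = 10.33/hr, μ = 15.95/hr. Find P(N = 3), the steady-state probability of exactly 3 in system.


ρ = 10.33/15.95 = 0.6476
P_n = (1−ρ)·ρ^n = (1 − 0.6476)·0.6476^3 = 0.3524·0.271656 = 0.095718

Final: 0.095718


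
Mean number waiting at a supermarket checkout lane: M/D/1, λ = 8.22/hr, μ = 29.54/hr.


ρ = 8.22/29.54 = 0.2783
M/D/1: Lq = ρ²/(2(1−ρ)) = 0.07743/(2·0.7217) = 0.05364

Final: 0.05364


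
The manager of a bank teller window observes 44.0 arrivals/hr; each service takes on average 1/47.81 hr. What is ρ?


ρ = λ/μ = 44.0/47.81 = 0.9203

Final: 0.9203


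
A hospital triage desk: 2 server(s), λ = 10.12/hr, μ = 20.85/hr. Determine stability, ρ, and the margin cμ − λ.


Total capacity cμ = 2·20.85 = 41.70/hr
ρ = λ/(cμ) = 10.12/41.70 = 0.2427
Stable ⇔ ρ < 1: YES
Spare capacity = cμ − λ = 41.70 − 10.12 = 31.58/hr

Final: ρ = 0.2427; stable; margin = 31.58/hr


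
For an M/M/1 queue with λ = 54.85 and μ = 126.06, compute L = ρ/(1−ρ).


ρ = λ/μ = 54.85/126.06 = 0.4351
L = ρ/(1−ρ) = 0.4351/(1 − 0.4351) = 0.4351/0.5649 = 0.7703

Final: 0.7703


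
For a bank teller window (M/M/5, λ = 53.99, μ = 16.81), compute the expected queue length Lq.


a = λ/μ = 3.2118; ρ = a/5 = 0.6424
P₀ = 0.036645
Lq = P₀·a^c·ρ / (c!·(1−ρ)²) = 0.036645·341.76538·0.6424/(120·0.12791)
= 0.52413

Final: 0.52413


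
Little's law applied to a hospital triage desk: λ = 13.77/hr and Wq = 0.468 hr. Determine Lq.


Lq = λWq = 13.77·0.468 = 6.4444

Final: 6.4444


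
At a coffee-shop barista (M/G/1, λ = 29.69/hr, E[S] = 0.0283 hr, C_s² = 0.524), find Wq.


ρ = λ·E[S] = 29.69·0.0283 = 0.8402
E[S²] = E[S]²(1+C_s²) = 0.0283²·(1+0.524) = 0.001221
Wq = λ·E[S²]/(2(1−ρ)) = 29.69·0.001221/(2·0.1598) = 0.11341 hr

Final: 0.11341 hr


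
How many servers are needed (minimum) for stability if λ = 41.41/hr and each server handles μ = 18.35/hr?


Stability requires cμ > λ ⇔ c > λ/μ.
λ/μ = 41.41/18.35 = 2.2567
Minimum integer c = ⌊2.2567⌋ + 1 = 3
Check: 3·18.35 = 55.05 > 41.41, while 2·18.35 = 36.70 ≤ 41.41

Final: 3 servers


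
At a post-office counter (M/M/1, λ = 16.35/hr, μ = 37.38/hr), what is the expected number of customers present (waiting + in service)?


ρ = λ/μ = 16.35/37.38 = 0.4374
L = ρ/(1−ρ) = 0.4374/(1 − 0.4374) = 0.4374/0.5626 = 0.7775

Final: 0.7775


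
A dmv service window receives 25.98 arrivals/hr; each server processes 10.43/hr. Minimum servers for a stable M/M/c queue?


Stability requires cμ > λ ⇔ c > λ/μ.
λ/μ = 25.98/10.43 = 2.4909
Minimum integer c = ⌊2.4909⌋ + 1 = 3
Check: 3·10.43 = 31.29 > 25.98, while 2·10.43 = 20.86 ≤ 25.98

Final: 3 servers


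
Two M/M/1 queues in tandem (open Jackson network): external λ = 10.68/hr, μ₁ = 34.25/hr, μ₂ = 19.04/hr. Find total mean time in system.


Each node sees arrival rate λ = 10.68/hr (tandem ⇒ throughput preserved).
W₁ = 1/(μ₁−λ) = 1/(34.25−10.68) = 0.04243 hr
W₂ = 1/(μ₂−λ) = 1/(19.04−10.68) = 0.11962 hr
W_total = W₁ + W₂ = 0.04243 + 0.11962 = 0.16204 hr

Final: 0.16204 hr


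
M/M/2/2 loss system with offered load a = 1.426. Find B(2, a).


B(c,a) = (a^c/c!) / Σ_{k=0}^{c} a^k/k!
a^2/2! = 1.016738
Σ terms (k=0..2): 1.00000 + 1.42600 + 1.01674 = 3.442738
B = 1.016738/3.442738 = 0.295328

Final: 0.295328


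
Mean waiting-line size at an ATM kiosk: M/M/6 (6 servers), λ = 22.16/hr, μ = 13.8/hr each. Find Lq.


a = λ/μ = 1.6058; ρ = a/6 = 0.2676
P₀ = 0.200653
Lq = P₀·a^c·ρ / (c!·(1−ρ)²) = 0.200653·17.14526·0.2676/(720·0.53636)
= 0.002384

Final: 0.002384


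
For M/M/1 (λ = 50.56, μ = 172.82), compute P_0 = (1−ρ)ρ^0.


ρ = 50.56/172.82 = 0.2926
P_n = (1−ρ)·ρ^n = (1 − 0.2926)·0.2926^0 = 0.7074·1.000000 = 0.707441

Final: 0.707441


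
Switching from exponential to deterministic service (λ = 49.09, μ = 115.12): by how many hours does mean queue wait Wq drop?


ρ = 49.09/115.12 = 0.4264
Wq(M/M/1) = ρ/(μ−λ) = 0.4264/66.03 = 0.006458 hr
Wq(M/D/1) = ρ/(2(μ−λ)) = 0.003229 hr
Savings = 0.006458 − 0.003229 = 0.003229 hr

Final: 0.003229 hr


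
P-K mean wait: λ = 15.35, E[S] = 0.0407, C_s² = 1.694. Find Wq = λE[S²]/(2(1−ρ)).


ρ = λ·E[S] = 15.35·0.0407 = 0.6247
E[S²] = E[S]²(1+C_s²) = 0.0407²·(1+1.694) = 0.004463
Wq = λ·E[S²]/(2(1−ρ)) = 15.35·0.004463/(2·0.3753) = 0.09127 hr

Final: 0.09127 hr


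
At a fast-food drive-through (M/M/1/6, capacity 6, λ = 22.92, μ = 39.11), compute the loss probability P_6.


ρ = λ/μ = 22.92/39.11 = 0.5860
P_K = (1−ρ)ρ^K/(1−ρ^(K+1)) = (0.4140·0.040510)/(1 − 0.023740)
= 0.016769/0.976260 = 0.017177

Final: 0.017177


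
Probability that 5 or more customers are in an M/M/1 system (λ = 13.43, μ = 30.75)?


ρ = 13.43/30.75 = 0.4367
P(N ≥ n) = ρ^n = 0.4367^5 = 0.015891

Final: 0.015891


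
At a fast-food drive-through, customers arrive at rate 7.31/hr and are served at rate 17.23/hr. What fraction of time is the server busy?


ρ = λ/μ = 7.31/17.23 = 0.4243

Final: 0.4243


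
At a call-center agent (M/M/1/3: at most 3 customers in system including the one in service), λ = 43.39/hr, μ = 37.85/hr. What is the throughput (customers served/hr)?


ρ = 1.1464; P_K = (1−ρ)ρ^3/(1−ρ^4) = 0.303301
λ_eff = λ(1 − P_K) = 43.39·(1 − 0.303301) = 43.39·0.696699 = 30.2298 /hr

Final: 30.2298 /hr


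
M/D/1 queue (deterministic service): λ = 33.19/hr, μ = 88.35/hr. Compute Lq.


ρ = 33.19/88.35 = 0.3757
M/D/1: Lq = ρ²/(2(1−ρ)) = 0.1411/(2·0.6243) = 0.11302

Final: 0.11302


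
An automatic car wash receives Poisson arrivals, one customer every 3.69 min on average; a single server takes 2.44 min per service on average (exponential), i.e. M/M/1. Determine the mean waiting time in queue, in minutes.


λ = 60/3.69 = 16.2602 /hr
μ = 60/2.44 = 24.5902 /hr
ρ = λ/μ = 16.2602/24.5902 = 0.6612
Wq = ρ/(μ−λ) = 0.6612/(24.5902−16.2602) = 0.07938 hr
In minutes: 0.07938·60 = 4.763 min

Final: 4.763 min


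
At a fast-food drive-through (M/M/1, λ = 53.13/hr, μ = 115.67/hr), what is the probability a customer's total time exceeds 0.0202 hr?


W ~ Exponential(μ−λ) for M/M/1.
μ − λ = 115.67 − 53.13 = 62.5400
P(W > t) = e^{−(μ−λ)t} = e^{−1.2633} = 0.282717

Final: 0.282717


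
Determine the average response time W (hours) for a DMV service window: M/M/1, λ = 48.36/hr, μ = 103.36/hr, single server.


W = 1/(μ−λ) = 1/(103.36 − 48.36) = 1/55.00 = 0.01818 hr

Final: 0.01818 hr


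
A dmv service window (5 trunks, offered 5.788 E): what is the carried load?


B(5,5.788) = 0.345342 (Erlang-B)
Carried load = a(1 − B) = 5.788·(1 − 0.345342) = 5.788·0.654658 = 3.7892 E

Final: 3.7892 Erlangs


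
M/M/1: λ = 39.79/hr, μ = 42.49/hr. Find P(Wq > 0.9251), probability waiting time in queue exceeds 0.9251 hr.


ρ = 39.79/42.49 = 0.9365
P(Wq > t) = ρ·e^{−(μ−λ)t} = 0.9365·e^{−2.4978}
= 0.9365·0.082268 = 0.077041

Final: 0.077041


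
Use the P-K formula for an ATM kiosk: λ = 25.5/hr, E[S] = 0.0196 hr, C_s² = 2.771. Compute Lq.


ρ = λ·E[S] = 25.5·0.0196 = 0.4998
Lq = ρ²(1+C_s²)/(2(1−ρ)) = 0.2498·(1+2.771)/(2·0.5002)
= 0.2498·3.7710/1.0004 = 0.94162

Final: 0.94162


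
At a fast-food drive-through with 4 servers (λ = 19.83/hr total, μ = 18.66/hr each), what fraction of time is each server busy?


ρ = λ/(cμ) = 19.83/(4·18.66) = 19.83/74.64 = 0.2657

Final: 0.2657


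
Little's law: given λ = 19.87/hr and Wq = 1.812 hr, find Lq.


Lq = λWq = 19.87·1.812 = 36.0044

Final: 36.0044


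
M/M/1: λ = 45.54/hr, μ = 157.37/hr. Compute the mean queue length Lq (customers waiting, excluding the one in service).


ρ = 45.54/157.37 = 0.2894
Lq = ρ²/(1−ρ) = 0.08374/0.7106 = 0.1178

Final: 0.1178


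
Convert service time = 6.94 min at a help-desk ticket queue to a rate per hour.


μ = 1/(service time) in consistent units.
1 hour = 60 min, so μ = 60/6.94 = 8.6455 per hour

Final: 8.6455 /hr


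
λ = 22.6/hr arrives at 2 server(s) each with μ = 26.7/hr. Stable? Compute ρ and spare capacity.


Total capacity cμ = 2·26.7 = 53.40/hr
ρ = λ/(cμ) = 22.6/53.40 = 0.4232
Stable ⇔ ρ < 1: YES
Spare capacity = cμ − λ = 53.40 − 22.6 = 30.80/hr

Final: ρ = 0.4232; stable; margin = 30.80/hr


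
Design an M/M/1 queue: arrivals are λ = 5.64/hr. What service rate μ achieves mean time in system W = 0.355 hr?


W = 1/(μ−λ) ⇒ μ − λ = 1/W = 1/0.355 = 2.8169
μ = λ + 1/W = 5.64 + 2.8169 = 8.4569 per hr

Final: 8.4569 /hr


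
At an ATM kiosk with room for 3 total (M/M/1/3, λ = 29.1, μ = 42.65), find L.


ρ = 29.1/42.65 = 0.6823
L = ρ[1 − (K+1)ρ^K + Kρ^(K+1)] / [(1−ρ)(1−ρ^(K+1))]
Numerator: 0.6823·(1 − 4·0.317630 + 3·0.216718) = 0.259024
Denominator: (0.3177)·(0.783282) = 0.248850
L = 0.259024/0.248850 = 1.0409

Final: 1.0409


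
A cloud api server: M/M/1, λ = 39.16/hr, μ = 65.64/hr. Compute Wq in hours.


ρ = 39.16/65.64 = 0.5966
Wq = ρ/(μ−λ) = 0.5966/(65.64 − 39.16) = 0.5966/26.48 = 0.02253 hr

Final: 0.02253 hr


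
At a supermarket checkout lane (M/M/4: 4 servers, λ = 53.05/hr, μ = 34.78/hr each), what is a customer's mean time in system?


a = 1.5253; ρ = 0.3813; P₀ = 0.215305
Lq = P₀·a^c·ρ/(c!(1−ρ)²) = 0.04838
Wq = Lq/λ = 0.04838/53.05 = 0.0009119 hr
W = Wq + 1/μ = 0.0009119 + 0.02875 = 0.02966 hr

Final: 0.02966 hr


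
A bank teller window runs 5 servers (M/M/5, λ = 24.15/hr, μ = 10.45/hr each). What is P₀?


a = λ/μ = 24.15/10.45 = 2.3110; ρ = a/c = 0.4622
Σ_{k=0}^{4} a^k/k! (terms k=0..4) = 1.00000 + 2.31100 + 2.67037 + 2.05708 + 1.18848 = 9.22694
Tail: a^5/(5!(1−ρ)) = 65.91803/(120·0.5378) = 1.02142
P₀ = 1/(9.22694 + 1.02142) = 1/10.24835 = 0.097577

Final: 0.097577


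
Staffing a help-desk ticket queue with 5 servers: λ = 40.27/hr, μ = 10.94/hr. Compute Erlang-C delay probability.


a = λ/μ = 3.6810; ρ = a/5 = 0.7362
P₀ = 0.020506 (from M/M/c formula)
C(c,a) = [a^c/(c!(1−ρ))]·P₀ = [675.80521/(120·0.2638)]·0.020506
= 21.34820·0.020506 = 0.437764

Final: 0.437764


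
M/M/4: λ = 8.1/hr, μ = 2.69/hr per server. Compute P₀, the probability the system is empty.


a = λ/μ = 8.1/2.69 = 3.0112; ρ = a/c = 0.7528
Σ_{k=0}^{3} a^k/k! (terms k=0..3) = 1.00000 + 3.01115 + 4.53352 + 4.55037 = 13.09504
Tail: a^4/(4!(1−ρ)) = 82.21119/(24·0.2472) = 13.85640
P₀ = 1/(13.09504 + 13.85640) = 1/26.95144 = 0.037104

Final: 0.037104


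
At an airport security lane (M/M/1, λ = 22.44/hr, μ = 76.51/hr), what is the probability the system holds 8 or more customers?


ρ = 22.44/76.51 = 0.2933
P(N ≥ n) = ρ^n = 0.2933^8 = 0.00005476

Final: 0.00005476


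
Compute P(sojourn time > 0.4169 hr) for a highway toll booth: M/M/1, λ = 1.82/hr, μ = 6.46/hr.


W ~ Exponential(μ−λ) for M/M/1.
μ − λ = 6.46 − 1.82 = 4.6400
P(W > t) = e^{−(μ−λ)t} = e^{−1.9344} = 0.144509

Final: 0.144509


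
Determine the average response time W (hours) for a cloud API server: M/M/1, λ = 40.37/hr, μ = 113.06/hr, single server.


W = 1/(μ−λ) = 1/(113.06 − 40.37) = 1/72.69 = 0.01376 hr

Final: 0.01376 hr


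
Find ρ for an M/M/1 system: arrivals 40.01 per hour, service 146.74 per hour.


ρ = λ/μ = 40.01/146.74 = 0.2727

Final: 0.2727


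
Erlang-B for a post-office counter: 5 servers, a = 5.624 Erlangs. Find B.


B(c,a) = (a^c/c!) / Σ_{k=0}^{c} a^k/k!
a^5/5! = 46.886230
Σ terms (k=0..5): 1.00000 + 5.62400 + 15.81469 + 29.64727 + 41.68406 + 46.88623 = 140.656246
B = 46.886230/140.656246 = 0.333339

Final: 0.333339


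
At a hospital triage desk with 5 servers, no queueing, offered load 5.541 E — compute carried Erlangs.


B(5,5.541) = 0.327147 (Erlang-B)
Carried load = a(1 − B) = 5.541·(1 − 0.327147) = 5.541·0.672853 = 3.7283 E

Final: 3.7283 Erlangs


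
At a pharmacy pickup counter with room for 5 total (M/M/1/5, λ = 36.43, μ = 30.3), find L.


ρ = 36.43/30.3 = 1.2023
L = ρ[1 − (K+1)ρ^K + Kρ^(K+1)] / [(1−ρ)(1−ρ^(K+1))]
Numerator: 1.2023·(1 − 6·2.512365 + 5·3.020642) = 1.237202
Denominator: (-0.2023)·(-2.020642) = 0.408797
L = 1.237202/0.408797 = 3.0264

Final: 3.0264


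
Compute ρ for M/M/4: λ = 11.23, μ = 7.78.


ρ = λ/(cμ) = 11.23/(4·7.78) = 11.23/31.12 = 0.3609

Final: 0.3609


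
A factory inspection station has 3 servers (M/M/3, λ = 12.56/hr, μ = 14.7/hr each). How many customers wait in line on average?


a = λ/μ = 0.8544; ρ = a/3 = 0.2848
P₀ = 0.422869
Lq = P₀·a^c·ρ / (c!·(1−ρ)²) = 0.422869·0.62376·0.2848/(6·0.51150)
= 0.02448

Final: 0.02448


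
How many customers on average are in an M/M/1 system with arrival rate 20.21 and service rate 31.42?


ρ = λ/μ = 20.21/31.42 = 0.6432
L = ρ/(1−ρ) = 0.6432/(1 − 0.6432) = 0.6432/0.3568 = 1.8029

Final: 1.8029


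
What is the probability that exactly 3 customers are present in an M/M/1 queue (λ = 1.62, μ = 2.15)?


ρ = 1.62/2.15 = 0.7535
P_n = (1−ρ)·ρ^n = (1 − 0.7535)·0.7535^3 = 0.2465·0.427789 = 0.105455

Final: 0.105455
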